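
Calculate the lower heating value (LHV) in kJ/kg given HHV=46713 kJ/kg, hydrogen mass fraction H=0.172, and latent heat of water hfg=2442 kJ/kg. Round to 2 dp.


LHV = HHV - hfg * 9 * H
Water correction = 2442 * 9 * 0.172 = 3780.216 kJ/kg
LHV = 46713 - 3780.216 = 42932.78 kJ/kg


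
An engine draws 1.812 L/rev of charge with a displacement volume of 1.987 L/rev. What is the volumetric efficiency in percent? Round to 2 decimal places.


eta_v = (V_actual / V_disp) * 100
Ratio = 1.812 / 1.987 = 0.9119
eta_v = 0.9119 * 100 = 91.19%


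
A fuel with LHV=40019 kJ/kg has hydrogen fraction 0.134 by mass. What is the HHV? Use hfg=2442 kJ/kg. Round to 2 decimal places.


HHV = LHV + hfg * 9 * H
Water addition = 2442 * 9 * 0.134 = 2945.052 kJ/kg
HHV = 40019 + 2945.052 = 42964.05 kJ/kg


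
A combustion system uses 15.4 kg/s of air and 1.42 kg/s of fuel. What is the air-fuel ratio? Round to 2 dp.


AFR = m_air / m_fuel
AFR = 15.4 / 1.42 = 10.85


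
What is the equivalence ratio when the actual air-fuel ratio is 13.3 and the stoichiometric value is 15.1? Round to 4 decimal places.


phi = AFR_stoich / AFR_actual
phi = 15.1 / 13.3 = 1.1353


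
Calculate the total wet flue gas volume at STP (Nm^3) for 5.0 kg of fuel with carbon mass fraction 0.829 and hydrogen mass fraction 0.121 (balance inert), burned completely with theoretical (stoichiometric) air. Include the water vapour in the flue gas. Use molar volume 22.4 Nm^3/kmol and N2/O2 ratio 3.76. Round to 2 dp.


Per kg fuel: CO2 = (C/12 kmol)*22.4 = (0.829/12)*22.4 = 1.54747 Nm^3
Per kg fuel: H2O = (H/2 kmol)*22.4 = (0.121/2)*22.4 = 1.35520 Nm^3
O2 needed per kg fuel = C/12 + H/4 = 0.829/12 + 0.121/4 = 0.09933333 kmol
Per kg fuel: N2 = O2*3.76*22.4 = 0.09933333*3.76*22.4 = 8.36625 Nm^3
Total per kg = 1.54747 + 1.35520 + 8.36625 = 11.26892 Nm^3
Total = 11.26892 * 5.0 = 56.34 Nm^3


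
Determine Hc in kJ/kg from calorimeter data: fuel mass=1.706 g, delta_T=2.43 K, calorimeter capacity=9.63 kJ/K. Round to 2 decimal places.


Hc = C_cal * delta_T / m_fuel
Q_released = 9.63 * 2.43 = 23.4009 kJ
m_fuel = 1.706 g = 1.706/1000 kg = 0.001706 kg
Hc = 23.4009 / 0.001706 = 13716.82 kJ/kg


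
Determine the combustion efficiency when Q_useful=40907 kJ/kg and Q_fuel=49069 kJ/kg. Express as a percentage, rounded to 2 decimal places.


Efficiency = (Q_useful / Q_fuel) * 100
Efficiency = (40907 / 49069) * 100
Efficiency = 0.8337 * 100 = 83.37%


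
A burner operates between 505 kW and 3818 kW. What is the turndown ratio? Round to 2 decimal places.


TDR = Q_max / Q_min
TDR = 3818 / 505 = 7.56


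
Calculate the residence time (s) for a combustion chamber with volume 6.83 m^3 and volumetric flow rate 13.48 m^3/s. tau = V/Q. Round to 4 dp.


tau = V / Q_flow
tau = 6.83 / 13.48 = 0.5067 s


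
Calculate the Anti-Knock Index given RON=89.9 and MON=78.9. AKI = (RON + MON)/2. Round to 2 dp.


AKI = (RON + MON) / 2
AKI = (89.9 + 78.9) / 2
AKI = 168.8 / 2 = 84.40


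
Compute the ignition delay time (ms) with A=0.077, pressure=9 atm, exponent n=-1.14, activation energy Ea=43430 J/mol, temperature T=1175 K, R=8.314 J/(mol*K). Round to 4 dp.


tau = A * P^n * exp(Ea/(R*T))
P^n = 9^(-1.14) = 0.08168899
Ea/(R*T) = 43430/(8.314*1175) = 4.445718
exp(Ea/(R*T)) = 85.261101
tau = 0.077 * 0.08168899 * 85.261101 = 0.5363 ms


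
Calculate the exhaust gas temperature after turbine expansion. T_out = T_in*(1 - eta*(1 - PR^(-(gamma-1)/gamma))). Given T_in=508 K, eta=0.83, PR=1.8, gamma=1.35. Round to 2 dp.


T_out = T_in * (1 - eta * (1 - PR^(-(gamma-1)/gamma)))
Exponent = -(1.35-1)/1.35 = -0.25925926
PR^exp = 1.8^(-0.25925926) = 0.85865408
Factor = 1 - 0.83*(1 - 0.85865408) = 0.88268289
T_out = 508 * 0.88268289 = 448.40 K


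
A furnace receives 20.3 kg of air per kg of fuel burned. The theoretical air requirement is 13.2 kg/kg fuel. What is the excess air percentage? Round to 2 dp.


Excess air = actual - stoichiometric = 20.3 - 13.2 = 7.10 kg/kg fuel
Excess air % = (excess / stoich) * 100 = (7.10 / 13.2) * 100 = 53.79%


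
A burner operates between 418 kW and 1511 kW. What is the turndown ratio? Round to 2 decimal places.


TDR = Q_max / Q_min
TDR = 1511 / 418 = 3.61


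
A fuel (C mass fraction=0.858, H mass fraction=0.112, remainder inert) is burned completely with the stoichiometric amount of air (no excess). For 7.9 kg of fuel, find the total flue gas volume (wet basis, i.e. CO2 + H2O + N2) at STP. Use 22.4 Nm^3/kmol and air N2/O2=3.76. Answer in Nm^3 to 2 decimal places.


Per kg fuel: CO2 = (C/12 kmol)*22.4 = (0.858/12)*22.4 = 1.60160 Nm^3
Per kg fuel: H2O = (H/2 kmol)*22.4 = (0.112/2)*22.4 = 1.25440 Nm^3
O2 needed per kg fuel = C/12 + H/4 = 0.858/12 + 0.112/4 = 0.09950000 kmol
Per kg fuel: N2 = O2*3.76*22.4 = 0.09950000*3.76*22.4 = 8.38029 Nm^3
Total per kg = 1.60160 + 1.25440 + 8.38029 = 11.23629 Nm^3
Total = 11.23629 * 7.9 = 88.77 Nm^3


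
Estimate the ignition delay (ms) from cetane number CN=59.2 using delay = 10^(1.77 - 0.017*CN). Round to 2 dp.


delay = 10^(1.77 - 0.017*CN)
Exponent = 1.77 - 0.017*59.2 = 0.7636
delay = 10^0.7636 = 5.80 ms


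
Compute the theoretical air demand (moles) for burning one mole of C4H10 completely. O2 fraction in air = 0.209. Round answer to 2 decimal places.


Balanced combustion: C4H10 + 6.5 O2 -> 4 CO2 + 5 H2O
O2 needed = C + H/4 = 4 + 10/4 = 6.50 moles
Air moles = O2 / 0.209 = 6.50 / 0.209 = 31.10 moles air


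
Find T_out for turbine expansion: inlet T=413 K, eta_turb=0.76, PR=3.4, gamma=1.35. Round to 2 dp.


T_out = T_in * (1 - eta * (1 - PR^(-(gamma-1)/gamma)))
Exponent = -(1.35-1)/1.35 = -0.25925926
PR^exp = 3.4^(-0.25925926) = 0.72813041
Factor = 1 - 0.76*(1 - 0.72813041) = 0.79337911
T_out = 413 * 0.79337911 = 327.67 K


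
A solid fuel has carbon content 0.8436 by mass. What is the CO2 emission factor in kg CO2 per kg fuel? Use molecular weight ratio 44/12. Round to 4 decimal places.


EF = C_frac * (M_CO2 / M_C)
EF = 0.8436 * (44/12)
EF = 0.8436 * 3.666667 = 3.0932 kg_CO2/kg_fuel


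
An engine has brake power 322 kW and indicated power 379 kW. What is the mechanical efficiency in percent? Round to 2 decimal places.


eta_mech = (BP / IP) * 100
Ratio = 322 / 379 = 0.8496
eta_mech = 0.8496 * 100 = 84.96%


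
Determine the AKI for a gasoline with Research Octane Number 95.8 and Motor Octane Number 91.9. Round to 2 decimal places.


AKI = (RON + MON) / 2
AKI = (95.8 + 91.9) / 2
AKI = 187.7 / 2 = 93.85


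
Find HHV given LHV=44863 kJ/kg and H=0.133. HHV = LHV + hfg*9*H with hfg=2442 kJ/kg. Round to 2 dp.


HHV = LHV + hfg * 9 * H
Water addition = 2442 * 9 * 0.133 = 2923.074 kJ/kg
HHV = 44863 + 2923.074 = 47786.07 kJ/kg


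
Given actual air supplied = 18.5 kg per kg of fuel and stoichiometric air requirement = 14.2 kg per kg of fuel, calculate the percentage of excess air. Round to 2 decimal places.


Excess air = actual - stoichiometric = 18.5 - 14.2 = 4.30 kg/kg fuel
Excess air % = (excess / stoich) * 100 = (4.30 / 14.2) * 100 = 30.28%


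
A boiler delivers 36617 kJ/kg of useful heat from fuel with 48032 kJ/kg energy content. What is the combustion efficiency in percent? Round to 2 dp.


Efficiency = (Q_useful / Q_fuel) * 100
Efficiency = (36617 / 48032) * 100
Efficiency = 0.7623 * 100 = 76.23%


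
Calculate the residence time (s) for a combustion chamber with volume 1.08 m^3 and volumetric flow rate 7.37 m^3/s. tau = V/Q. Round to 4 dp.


tau = V / Q_flow
tau = 1.08 / 7.37 = 0.1465 s


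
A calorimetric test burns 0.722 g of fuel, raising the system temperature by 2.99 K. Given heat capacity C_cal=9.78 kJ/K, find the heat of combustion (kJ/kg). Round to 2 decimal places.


Hc = C_cal * delta_T / m_fuel
Q_released = 9.78 * 2.99 = 29.2422 kJ
m_fuel = 0.722 g = 0.722/1000 kg = 0.000722 kg
Hc = 29.2422 / 0.000722 = 40501.66 kJ/kg


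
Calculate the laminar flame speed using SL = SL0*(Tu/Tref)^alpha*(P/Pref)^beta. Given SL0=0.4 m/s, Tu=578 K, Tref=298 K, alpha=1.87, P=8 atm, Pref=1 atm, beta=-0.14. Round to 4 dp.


SL = SL0 * (Tu/Tref)^alpha * (P/Pref)^beta
T ratio = 578/298 = 1.93959732
(T ratio)^alpha = 1.93959732^1.87 = 3.451601
(P/Pref)^beta = 8^(-0.14) = 0.747425
SL = 0.4 * 3.451601 * 0.747425 = 1.0319 m/s


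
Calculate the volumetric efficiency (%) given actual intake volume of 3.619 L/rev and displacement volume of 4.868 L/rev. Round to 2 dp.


eta_v = (V_actual / V_disp) * 100
Ratio = 3.619 / 4.868 = 0.7434
eta_v = 0.7434 * 100 = 74.34%


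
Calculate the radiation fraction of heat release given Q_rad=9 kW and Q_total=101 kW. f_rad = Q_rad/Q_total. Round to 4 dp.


f_rad = Q_rad / Q_total
f_rad = 9 / 101 = 0.0891


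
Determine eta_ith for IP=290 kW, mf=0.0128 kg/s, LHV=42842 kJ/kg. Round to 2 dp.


eta_ith = (IP / (mf * LHV)) * 100
Denominator = 0.0128 * 42842 = 548.3776 kW
eta_ith = (290 / 548.3776) * 100 = 52.88%


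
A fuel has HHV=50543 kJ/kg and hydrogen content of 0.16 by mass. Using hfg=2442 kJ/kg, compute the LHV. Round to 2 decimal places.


LHV = HHV - hfg * 9 * H
Water correction = 2442 * 9 * 0.16 = 3516.480 kJ/kg
LHV = 50543 - 3516.480 = 47026.52 kJ/kg


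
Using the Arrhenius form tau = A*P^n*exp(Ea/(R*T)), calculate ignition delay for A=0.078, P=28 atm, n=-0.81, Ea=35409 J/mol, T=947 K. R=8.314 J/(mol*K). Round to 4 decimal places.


tau = A * P^n * exp(Ea/(R*T))
P^n = 28^(-0.81) = 0.06726699
Ea/(R*T) = 35409/(8.314*947) = 4.497319
exp(Ea/(R*T)) = 89.776090
tau = 0.078 * 0.06726699 * 89.776090 = 0.4710 ms


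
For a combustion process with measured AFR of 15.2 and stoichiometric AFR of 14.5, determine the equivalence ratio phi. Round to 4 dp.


phi = AFR_stoich / AFR_actual
phi = 14.5 / 15.2 = 0.9539


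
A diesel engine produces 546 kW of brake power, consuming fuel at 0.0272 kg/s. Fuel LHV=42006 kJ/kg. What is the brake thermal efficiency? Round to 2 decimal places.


eta_BTE = (BP / (mf * LHV)) * 100
Denominator = 0.0272 * 42006 = 1142.5632 kW
eta_BTE = (546 / 1142.5632) * 100 = 47.79%


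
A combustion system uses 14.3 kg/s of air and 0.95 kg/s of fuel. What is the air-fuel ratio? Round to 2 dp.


AFR = m_air / m_fuel
AFR = 14.3 / 0.95 = 15.05


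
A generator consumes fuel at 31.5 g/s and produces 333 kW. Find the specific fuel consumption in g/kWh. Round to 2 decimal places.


SFC = (mf / BP) * 3600
Rate = 31.5 / 333 = 0.094595 g/(s*kW)
SFC = 0.094595 * 3600 = 340.54 g/kWh


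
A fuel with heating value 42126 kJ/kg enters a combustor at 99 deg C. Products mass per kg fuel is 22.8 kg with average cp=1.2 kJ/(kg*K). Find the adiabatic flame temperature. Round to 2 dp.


T_ad = T_in + Hc / (m_p * cp)
Denominator = 22.8 * 1.2 = 27.3600
Temperature rise = 42126 / 27.3600 = 1539.69 K
T_ad = 99 + 1539.69 = 1638.69 deg C


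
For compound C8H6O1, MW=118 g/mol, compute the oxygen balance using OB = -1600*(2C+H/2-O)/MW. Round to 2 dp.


OB = -1600 * (2C + H/2 - O) / MW
Inner = 2*8 + 6/2 - 1 = 18.00
OB = -1600 * 18.00 / 118 = -244.07%


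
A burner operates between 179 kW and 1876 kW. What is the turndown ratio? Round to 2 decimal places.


TDR = Q_max / Q_min
TDR = 1876 / 179 = 10.48


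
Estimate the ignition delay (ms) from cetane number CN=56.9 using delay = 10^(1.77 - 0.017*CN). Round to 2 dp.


delay = 10^(1.77 - 0.017*CN)
Exponent = 1.77 - 0.017*56.9 = 0.8027
delay = 10^0.8027 = 6.35 ms


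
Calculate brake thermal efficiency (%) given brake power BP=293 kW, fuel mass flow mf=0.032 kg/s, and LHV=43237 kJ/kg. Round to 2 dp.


eta_BTE = (BP / (mf * LHV)) * 100
Denominator = 0.032 * 43237 = 1383.5840 kW
eta_BTE = (293 / 1383.5840) * 100 = 21.18%


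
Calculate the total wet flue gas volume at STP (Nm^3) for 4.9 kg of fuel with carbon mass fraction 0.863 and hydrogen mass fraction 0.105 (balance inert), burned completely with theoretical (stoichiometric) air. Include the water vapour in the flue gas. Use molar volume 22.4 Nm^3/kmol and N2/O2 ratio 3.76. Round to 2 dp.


Per kg fuel: CO2 = (C/12 kmol)*22.4 = (0.863/12)*22.4 = 1.61093 Nm^3
Per kg fuel: H2O = (H/2 kmol)*22.4 = (0.105/2)*22.4 = 1.17600 Nm^3
O2 needed per kg fuel = C/12 + H/4 = 0.863/12 + 0.105/4 = 0.09816667 kmol
Per kg fuel: N2 = O2*3.76*22.4 = 0.09816667*3.76*22.4 = 8.26799 Nm^3
Total per kg = 1.61093 + 1.17600 + 8.26799 = 11.05492 Nm^3
Total = 11.05492 * 4.9 = 54.17 Nm^3


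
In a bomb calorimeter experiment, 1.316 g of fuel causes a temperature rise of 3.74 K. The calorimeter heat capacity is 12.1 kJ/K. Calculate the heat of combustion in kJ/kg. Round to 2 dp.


Hc = C_cal * delta_T / m_fuel
Q_released = 12.1 * 3.74 = 45.2540 kJ
m_fuel = 1.316 g = 1.316/1000 kg = 0.001316 kg
Hc = 45.2540 / 0.001316 = 34387.54 kJ/kg


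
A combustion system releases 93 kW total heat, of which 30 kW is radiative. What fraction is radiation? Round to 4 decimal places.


f_rad = Q_rad / Q_total
f_rad = 30 / 93 = 0.3226


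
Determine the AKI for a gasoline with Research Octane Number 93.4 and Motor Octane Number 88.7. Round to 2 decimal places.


AKI = (RON + MON) / 2
AKI = (93.4 + 88.7) / 2
AKI = 182.1 / 2 = 91.05


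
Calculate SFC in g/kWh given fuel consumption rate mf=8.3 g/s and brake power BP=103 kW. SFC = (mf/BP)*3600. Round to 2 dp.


SFC = (mf / BP) * 3600
Rate = 8.3 / 103 = 0.080583 g/(s*kW)
SFC = 0.080583 * 3600 = 290.10 g/kWh


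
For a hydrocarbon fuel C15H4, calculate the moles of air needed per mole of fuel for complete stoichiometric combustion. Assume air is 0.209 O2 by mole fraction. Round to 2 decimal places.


Balanced combustion: C15H4 + 16 O2 -> 15 CO2 + 2 H2O
O2 needed = C + H/4 = 15 + 4/4 = 16.00 moles
Air moles = O2 / 0.209 = 16.00 / 0.209 = 76.56 moles air


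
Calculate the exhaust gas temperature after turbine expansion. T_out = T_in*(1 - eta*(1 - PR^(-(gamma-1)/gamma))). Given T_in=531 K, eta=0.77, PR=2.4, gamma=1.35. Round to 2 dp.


T_out = T_in * (1 - eta * (1 - PR^(-(gamma-1)/gamma)))
Exponent = -(1.35-1)/1.35 = -0.25925926
PR^exp = 2.4^(-0.25925926) = 0.79694200
Factor = 1 - 0.77*(1 - 0.79694200) = 0.84364534
T_out = 531 * 0.84364534 = 447.98 K


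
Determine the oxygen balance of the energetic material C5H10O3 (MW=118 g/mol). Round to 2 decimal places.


OB = -1600 * (2C + H/2 - O) / MW
Inner = 2*5 + 10/2 - 3 = 12.00
OB = -1600 * 12.00 / 118 = -162.71%


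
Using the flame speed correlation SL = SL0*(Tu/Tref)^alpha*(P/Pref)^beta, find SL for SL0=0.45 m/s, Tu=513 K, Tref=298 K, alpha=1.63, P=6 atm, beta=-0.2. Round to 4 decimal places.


SL = SL0 * (Tu/Tref)^alpha * (P/Pref)^beta
T ratio = 513/298 = 1.72147651
(T ratio)^alpha = 1.72147651^1.63 = 2.423923
(P/Pref)^beta = 6^(-0.2) = 0.698827
SL = 0.45 * 2.423923 * 0.698827 = 0.7623 m/s


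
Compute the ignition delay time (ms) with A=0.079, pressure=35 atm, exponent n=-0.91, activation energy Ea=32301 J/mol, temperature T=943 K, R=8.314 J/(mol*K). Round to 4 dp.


tau = A * P^n * exp(Ea/(R*T))
P^n = 35^(-0.91) = 0.03934577
Ea/(R*T) = 32301/(8.314*943) = 4.119972
exp(Ea/(R*T)) = 61.557513
tau = 0.079 * 0.03934577 * 61.557513 = 0.1913 ms


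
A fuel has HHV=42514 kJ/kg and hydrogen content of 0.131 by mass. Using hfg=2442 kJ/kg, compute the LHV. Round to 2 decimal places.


LHV = HHV - hfg * 9 * H
Water correction = 2442 * 9 * 0.131 = 2879.118 kJ/kg
LHV = 42514 - 2879.118 = 39634.88 kJ/kg


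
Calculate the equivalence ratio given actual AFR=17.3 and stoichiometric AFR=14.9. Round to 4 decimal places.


phi = AFR_stoich / AFR_actual
phi = 14.9 / 17.3 = 0.8613


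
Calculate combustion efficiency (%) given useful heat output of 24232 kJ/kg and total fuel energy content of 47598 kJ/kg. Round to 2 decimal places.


Efficiency = (Q_useful / Q_fuel) * 100
Efficiency = (24232 / 47598) * 100
Efficiency = 0.5091 * 100 = 50.91%


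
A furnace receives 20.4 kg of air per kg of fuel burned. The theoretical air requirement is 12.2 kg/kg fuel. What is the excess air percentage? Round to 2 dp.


Excess air = actual - stoichiometric = 20.4 - 12.2 = 8.20 kg/kg fuel
Excess air % = (excess / stoich) * 100 = (8.20 / 12.2) * 100 = 67.21%


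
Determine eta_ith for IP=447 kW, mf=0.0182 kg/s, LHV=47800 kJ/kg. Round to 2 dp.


eta_ith = (IP / (mf * LHV)) * 100
Denominator = 0.0182 * 47800 = 869.9600 kW
eta_ith = (447 / 869.9600) * 100 = 51.38%


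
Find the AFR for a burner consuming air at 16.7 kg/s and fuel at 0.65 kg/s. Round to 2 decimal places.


AFR = m_air / m_fuel
AFR = 16.7 / 0.65 = 25.69


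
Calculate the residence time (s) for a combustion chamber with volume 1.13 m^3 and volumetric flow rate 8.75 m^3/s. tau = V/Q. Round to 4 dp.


tau = V / Q_flow
tau = 1.13 / 8.75 = 0.1291 s


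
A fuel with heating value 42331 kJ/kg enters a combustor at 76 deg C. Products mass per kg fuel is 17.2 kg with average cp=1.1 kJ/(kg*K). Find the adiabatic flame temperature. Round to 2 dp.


T_ad = T_in + Hc / (m_p * cp)
Denominator = 17.2 * 1.1 = 18.9200
Temperature rise = 42331 / 18.9200 = 2237.37 K
T_ad = 76 + 2237.37 = 2313.37 deg C


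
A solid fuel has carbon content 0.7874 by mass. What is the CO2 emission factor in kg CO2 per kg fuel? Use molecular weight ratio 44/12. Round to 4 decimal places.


EF = C_frac * (M_CO2 / M_C)
EF = 0.7874 * (44/12)
EF = 0.7874 * 3.666667 = 2.8871 kg_CO2/kg_fuel


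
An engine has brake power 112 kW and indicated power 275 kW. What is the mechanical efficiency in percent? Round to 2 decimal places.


eta_mech = (BP / IP) * 100
Ratio = 112 / 275 = 0.4073
eta_mech = 0.4073 * 100 = 40.73%


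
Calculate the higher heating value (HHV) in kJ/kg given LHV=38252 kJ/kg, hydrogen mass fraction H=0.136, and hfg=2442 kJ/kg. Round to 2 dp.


HHV = LHV + hfg * 9 * H
Water addition = 2442 * 9 * 0.136 = 2989.008 kJ/kg
HHV = 38252 + 2989.008 = 41241.01 kJ/kg


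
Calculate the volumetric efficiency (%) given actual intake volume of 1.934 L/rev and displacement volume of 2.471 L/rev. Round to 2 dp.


eta_v = (V_actual / V_disp) * 100
Ratio = 1.934 / 2.471 = 0.7827
eta_v = 0.7827 * 100 = 78.27%


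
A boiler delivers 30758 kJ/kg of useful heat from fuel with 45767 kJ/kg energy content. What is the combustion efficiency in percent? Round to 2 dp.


Efficiency = (Q_useful / Q_fuel) * 100
Efficiency = (30758 / 45767) * 100
Efficiency = 0.6721 * 100 = 67.21%


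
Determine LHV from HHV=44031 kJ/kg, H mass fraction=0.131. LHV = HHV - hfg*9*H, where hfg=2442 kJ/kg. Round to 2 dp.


LHV = HHV - hfg * 9 * H
Water correction = 2442 * 9 * 0.131 = 2879.118 kJ/kg
LHV = 44031 - 2879.118 = 41151.88 kJ/kg


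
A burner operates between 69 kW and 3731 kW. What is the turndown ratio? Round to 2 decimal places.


TDR = Q_max / Q_min
TDR = 3731 / 69 = 54.07


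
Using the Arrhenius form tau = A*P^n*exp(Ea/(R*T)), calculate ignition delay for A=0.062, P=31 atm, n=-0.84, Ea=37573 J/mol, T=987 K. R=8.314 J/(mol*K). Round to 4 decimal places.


tau = A * P^n * exp(Ea/(R*T))
P^n = 31^(-0.84) = 0.05587997
Ea/(R*T) = 37573/(8.314*987) = 4.578769
exp(Ea/(R*T)) = 97.394393
tau = 0.062 * 0.05587997 * 97.394393 = 0.3374 ms


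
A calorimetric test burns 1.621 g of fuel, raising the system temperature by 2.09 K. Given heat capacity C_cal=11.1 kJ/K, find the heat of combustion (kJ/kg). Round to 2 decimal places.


Hc = C_cal * delta_T / m_fuel
Q_released = 11.1 * 2.09 = 23.1990 kJ
m_fuel = 1.621 g = 1.621/1000 kg = 0.001621 kg
Hc = 23.1990 / 0.001621 = 14311.54 kJ/kg


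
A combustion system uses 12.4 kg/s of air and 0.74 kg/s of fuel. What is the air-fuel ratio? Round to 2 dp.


AFR = m_air / m_fuel
AFR = 12.4 / 0.74 = 16.76


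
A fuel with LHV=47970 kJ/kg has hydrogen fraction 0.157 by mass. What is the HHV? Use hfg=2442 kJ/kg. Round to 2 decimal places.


HHV = LHV + hfg * 9 * H
Water addition = 2442 * 9 * 0.157 = 3450.546 kJ/kg
HHV = 47970 + 3450.546 = 51420.55 kJ/kg


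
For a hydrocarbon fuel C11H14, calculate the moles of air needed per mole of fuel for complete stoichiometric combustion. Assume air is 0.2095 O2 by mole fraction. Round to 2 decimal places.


Balanced combustion: C11H14 + 14.5 O2 -> 11 CO2 + 7 H2O
O2 needed = C + H/4 = 11 + 14/4 = 14.50 moles
Air moles = O2 / 0.2095 = 14.50 / 0.2095 = 69.21 moles air


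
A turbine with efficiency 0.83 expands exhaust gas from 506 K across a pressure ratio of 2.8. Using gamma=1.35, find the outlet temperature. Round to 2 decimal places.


T_out = T_in * (1 - eta * (1 - PR^(-(gamma-1)/gamma)))
Exponent = -(1.35-1)/1.35 = -0.25925926
PR^exp = 2.8^(-0.25925926) = 0.76572026
Factor = 1 - 0.83*(1 - 0.76572026) = 0.80554782
T_out = 506 * 0.80554782 = 407.61 K


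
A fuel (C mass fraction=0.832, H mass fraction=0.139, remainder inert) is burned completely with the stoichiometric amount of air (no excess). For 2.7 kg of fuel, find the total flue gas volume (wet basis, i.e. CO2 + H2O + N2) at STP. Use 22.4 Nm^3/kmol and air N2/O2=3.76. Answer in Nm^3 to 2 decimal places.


Per kg fuel: CO2 = (C/12 kmol)*22.4 = (0.832/12)*22.4 = 1.55307 Nm^3
Per kg fuel: H2O = (H/2 kmol)*22.4 = (0.139/2)*22.4 = 1.55680 Nm^3
O2 needed per kg fuel = C/12 + H/4 = 0.832/12 + 0.139/4 = 0.10408333 kmol
Per kg fuel: N2 = O2*3.76*22.4 = 0.10408333*3.76*22.4 = 8.76631 Nm^3
Total per kg = 1.55307 + 1.55680 + 8.76631 = 11.87618 Nm^3
Total = 11.87618 * 2.7 = 32.07 Nm^3


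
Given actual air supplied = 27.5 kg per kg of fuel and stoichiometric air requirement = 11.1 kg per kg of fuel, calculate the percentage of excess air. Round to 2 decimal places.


Excess air = actual - stoichiometric = 27.5 - 11.1 = 16.40 kg/kg fuel
Excess air % = (excess / stoich) * 100 = (16.40 / 11.1) * 100 = 147.75%


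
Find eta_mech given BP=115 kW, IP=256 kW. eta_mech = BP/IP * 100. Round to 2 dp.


eta_mech = (BP / IP) * 100
Ratio = 115 / 256 = 0.4492
eta_mech = 0.4492 * 100 = 44.92%


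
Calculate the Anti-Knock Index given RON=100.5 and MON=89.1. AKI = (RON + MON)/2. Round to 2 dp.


AKI = (RON + MON) / 2
AKI = (100.5 + 89.1) / 2
AKI = 189.6 / 2 = 94.80


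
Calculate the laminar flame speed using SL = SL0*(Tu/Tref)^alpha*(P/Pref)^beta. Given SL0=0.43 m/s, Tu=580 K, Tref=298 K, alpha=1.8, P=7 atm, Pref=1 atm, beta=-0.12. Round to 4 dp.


SL = SL0 * (Tu/Tref)^alpha * (P/Pref)^beta
T ratio = 580/298 = 1.94630872
(T ratio)^alpha = 1.94630872^1.8 = 3.315745
(P/Pref)^beta = 7^(-0.12) = 0.791750
SL = 0.43 * 3.315745 * 0.791750 = 1.1289 m/s


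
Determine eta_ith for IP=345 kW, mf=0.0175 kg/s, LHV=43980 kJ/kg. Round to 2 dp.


eta_ith = (IP / (mf * LHV)) * 100
Denominator = 0.0175 * 43980 = 769.6500 kW
eta_ith = (345 / 769.6500) * 100 = 44.83%


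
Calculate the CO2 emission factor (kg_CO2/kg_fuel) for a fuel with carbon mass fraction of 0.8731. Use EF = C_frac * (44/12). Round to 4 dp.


EF = C_frac * (M_CO2 / M_C)
EF = 0.8731 * (44/12)
EF = 0.8731 * 3.666667 = 3.2014 kg_CO2/kg_fuel


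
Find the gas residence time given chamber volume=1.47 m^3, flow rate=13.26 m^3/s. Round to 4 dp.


tau = V / Q_flow
tau = 1.47 / 13.26 = 0.1109 s


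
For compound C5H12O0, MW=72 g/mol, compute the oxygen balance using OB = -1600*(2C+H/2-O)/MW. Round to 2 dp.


OB = -1600 * (2C + H/2 - O) / MW
Inner = 2*5 + 12/2 - 0 = 16.00
OB = -1600 * 16.00 / 72 = -355.56%


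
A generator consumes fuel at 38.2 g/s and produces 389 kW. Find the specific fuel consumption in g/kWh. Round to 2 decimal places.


SFC = (mf / BP) * 3600
Rate = 38.2 / 389 = 0.098201 g/(s*kW)
SFC = 0.098201 * 3600 = 353.52 g/kWh


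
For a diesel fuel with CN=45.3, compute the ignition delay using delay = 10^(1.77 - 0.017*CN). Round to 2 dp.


delay = 10^(1.77 - 0.017*CN)
Exponent = 1.77 - 0.017*45.3 = 0.9999
delay = 10^0.9999 = 10.00 ms


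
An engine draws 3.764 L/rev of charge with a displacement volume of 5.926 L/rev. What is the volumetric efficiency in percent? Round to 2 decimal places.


eta_v = (V_actual / V_disp) * 100
Ratio = 3.764 / 5.926 = 0.6352
eta_v = 0.6352 * 100 = 63.52%


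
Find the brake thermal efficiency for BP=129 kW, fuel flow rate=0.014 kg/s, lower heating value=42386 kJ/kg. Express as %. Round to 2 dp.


eta_BTE = (BP / (mf * LHV)) * 100
Denominator = 0.014 * 42386 = 593.4040 kW
eta_BTE = (129 / 593.4040) * 100 = 21.74%


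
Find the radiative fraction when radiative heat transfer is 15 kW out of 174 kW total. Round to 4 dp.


f_rad = Q_rad / Q_total
f_rad = 15 / 174 = 0.0862


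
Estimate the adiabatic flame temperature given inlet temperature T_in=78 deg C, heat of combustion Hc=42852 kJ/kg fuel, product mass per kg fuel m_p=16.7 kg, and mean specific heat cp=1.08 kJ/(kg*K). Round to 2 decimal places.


T_ad = T_in + Hc / (m_p * cp)
Denominator = 16.7 * 1.08 = 18.0360
Temperature rise = 42852 / 18.0360 = 2375.91 K
T_ad = 78 + 2375.91 = 2453.91 deg C


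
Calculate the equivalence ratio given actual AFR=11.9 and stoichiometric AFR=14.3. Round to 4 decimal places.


phi = AFR_stoich / AFR_actual
phi = 14.3 / 11.9 = 1.2017


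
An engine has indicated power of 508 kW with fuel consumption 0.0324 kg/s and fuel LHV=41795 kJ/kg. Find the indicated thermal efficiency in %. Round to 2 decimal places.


eta_ith = (IP / (mf * LHV)) * 100
Denominator = 0.0324 * 41795 = 1354.1580 kW
eta_ith = (508 / 1354.1580) * 100 = 37.51%


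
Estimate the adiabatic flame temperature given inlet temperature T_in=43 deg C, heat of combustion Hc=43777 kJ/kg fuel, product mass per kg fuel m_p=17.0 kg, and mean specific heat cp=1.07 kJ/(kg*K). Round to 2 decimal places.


T_ad = T_in + Hc / (m_p * cp)
Denominator = 17.0 * 1.07 = 18.1900
Temperature rise = 43777 / 18.1900 = 2406.65 K
T_ad = 43 + 2406.65 = 2449.65 deg C


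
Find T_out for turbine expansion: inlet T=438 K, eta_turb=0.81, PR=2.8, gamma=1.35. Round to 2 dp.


T_out = T_in * (1 - eta * (1 - PR^(-(gamma-1)/gamma)))
Exponent = -(1.35-1)/1.35 = -0.25925926
PR^exp = 2.8^(-0.25925926) = 0.76572026
Factor = 1 - 0.81*(1 - 0.76572026) = 0.81023341
T_out = 438 * 0.81023341 = 354.88 K


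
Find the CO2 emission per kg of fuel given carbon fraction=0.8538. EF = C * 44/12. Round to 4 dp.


EF = C_frac * (M_CO2 / M_C)
EF = 0.8538 * (44/12)
EF = 0.8538 * 3.666667 = 3.1306 kg_CO2/kg_fuel


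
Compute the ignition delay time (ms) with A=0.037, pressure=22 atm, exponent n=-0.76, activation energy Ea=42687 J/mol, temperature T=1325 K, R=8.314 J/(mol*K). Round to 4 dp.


tau = A * P^n * exp(Ea/(R*T))
P^n = 22^(-0.76) = 0.09544623
Ea/(R*T) = 42687/(8.314*1325) = 3.874982
exp(Ea/(R*T)) = 48.181851
tau = 0.037 * 0.09544623 * 48.181851 = 0.1702 ms


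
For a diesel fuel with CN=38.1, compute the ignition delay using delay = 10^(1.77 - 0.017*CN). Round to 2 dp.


delay = 10^(1.77 - 0.017*CN)
Exponent = 1.77 - 0.017*38.1 = 1.1223
delay = 10^1.1223 = 13.25 ms


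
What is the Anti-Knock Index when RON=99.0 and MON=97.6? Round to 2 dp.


AKI = (RON + MON) / 2
AKI = (99.0 + 97.6) / 2
AKI = 196.6 / 2 = 98.30


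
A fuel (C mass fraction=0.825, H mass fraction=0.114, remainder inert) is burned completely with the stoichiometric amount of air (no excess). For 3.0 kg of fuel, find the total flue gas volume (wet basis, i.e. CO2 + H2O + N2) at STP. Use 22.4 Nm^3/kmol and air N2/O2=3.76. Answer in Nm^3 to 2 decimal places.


Per kg fuel: CO2 = (C/12 kmol)*22.4 = (0.825/12)*22.4 = 1.54000 Nm^3
Per kg fuel: H2O = (H/2 kmol)*22.4 = (0.114/2)*22.4 = 1.27680 Nm^3
O2 needed per kg fuel = C/12 + H/4 = 0.825/12 + 0.114/4 = 0.09725000 kmol
Per kg fuel: N2 = O2*3.76*22.4 = 0.09725000*3.76*22.4 = 8.19078 Nm^3
Total per kg = 1.54000 + 1.27680 + 8.19078 = 11.00758 Nm^3
Total = 11.00758 * 3.0 = 33.02 Nm^3


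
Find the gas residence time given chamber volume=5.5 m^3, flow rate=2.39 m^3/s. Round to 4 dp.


tau = V / Q_flow
tau = 5.5 / 2.39 = 2.3013 s


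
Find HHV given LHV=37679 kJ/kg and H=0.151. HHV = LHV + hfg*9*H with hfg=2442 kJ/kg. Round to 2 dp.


HHV = LHV + hfg * 9 * H
Water addition = 2442 * 9 * 0.151 = 3318.678 kJ/kg
HHV = 37679 + 3318.678 = 40997.68 kJ/kg


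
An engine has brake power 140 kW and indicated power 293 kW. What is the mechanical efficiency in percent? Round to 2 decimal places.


eta_mech = (BP / IP) * 100
Ratio = 140 / 293 = 0.4778
eta_mech = 0.4778 * 100 = 47.78%


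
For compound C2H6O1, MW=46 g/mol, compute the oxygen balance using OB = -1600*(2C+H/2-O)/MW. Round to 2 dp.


OB = -1600 * (2C + H/2 - O) / MW
Inner = 2*2 + 6/2 - 1 = 6.00
OB = -1600 * 6.00 / 46 = -208.70%


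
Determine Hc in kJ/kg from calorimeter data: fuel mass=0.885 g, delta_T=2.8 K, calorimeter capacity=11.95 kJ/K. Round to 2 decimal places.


Hc = C_cal * delta_T / m_fuel
Q_released = 11.95 * 2.8 = 33.4600 kJ
m_fuel = 0.885 g = 0.885/1000 kg = 0.000885 kg
Hc = 33.4600 / 0.000885 = 37807.91 kJ/kg


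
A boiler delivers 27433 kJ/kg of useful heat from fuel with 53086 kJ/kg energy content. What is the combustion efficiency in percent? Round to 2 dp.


Efficiency = (Q_useful / Q_fuel) * 100
Efficiency = (27433 / 53086) * 100
Efficiency = 0.5168 * 100 = 51.68%


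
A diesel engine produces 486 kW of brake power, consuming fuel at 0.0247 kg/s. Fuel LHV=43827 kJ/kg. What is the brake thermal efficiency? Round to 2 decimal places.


eta_BTE = (BP / (mf * LHV)) * 100
Denominator = 0.0247 * 43827 = 1082.5269 kW
eta_BTE = (486 / 1082.5269) * 100 = 44.89%


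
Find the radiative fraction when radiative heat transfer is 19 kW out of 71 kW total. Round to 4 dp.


f_rad = Q_rad / Q_total
f_rad = 19 / 71 = 0.2676


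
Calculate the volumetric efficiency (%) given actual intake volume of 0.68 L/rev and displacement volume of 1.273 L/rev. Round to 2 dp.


eta_v = (V_actual / V_disp) * 100
Ratio = 0.68 / 1.273 = 0.5342
eta_v = 0.5342 * 100 = 53.42%


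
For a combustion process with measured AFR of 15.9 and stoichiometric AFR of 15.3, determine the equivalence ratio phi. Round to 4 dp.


phi = AFR_stoich / AFR_actual
phi = 15.3 / 15.9 = 0.9623


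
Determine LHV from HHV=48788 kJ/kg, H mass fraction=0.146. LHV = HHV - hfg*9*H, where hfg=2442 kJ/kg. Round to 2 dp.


LHV = HHV - hfg * 9 * H
Water correction = 2442 * 9 * 0.146 = 3208.788 kJ/kg
LHV = 48788 - 3208.788 = 45579.21 kJ/kg


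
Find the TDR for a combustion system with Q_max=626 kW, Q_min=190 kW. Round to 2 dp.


TDR = Q_max / Q_min
TDR = 626 / 190 = 3.29


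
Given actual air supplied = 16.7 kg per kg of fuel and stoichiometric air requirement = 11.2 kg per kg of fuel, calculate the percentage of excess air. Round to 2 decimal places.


Excess air = actual - stoichiometric = 16.7 - 11.2 = 5.50 kg/kg fuel
Excess air % = (excess / stoich) * 100 = (5.50 / 11.2) * 100 = 49.11%


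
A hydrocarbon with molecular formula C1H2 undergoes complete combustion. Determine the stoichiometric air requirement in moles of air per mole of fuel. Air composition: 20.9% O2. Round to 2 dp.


Balanced combustion: C1H2 + 1.5 O2 -> 1 CO2 + 1 H2O
O2 needed = C + H/4 = 1 + 2/4 = 1.50 moles
Air moles = O2 / 0.209 = 1.50 / 0.209 = 7.18 moles air


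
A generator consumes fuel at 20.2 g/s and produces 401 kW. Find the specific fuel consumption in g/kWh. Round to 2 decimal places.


SFC = (mf / BP) * 3600
Rate = 20.2 / 401 = 0.050374 g/(s*kW)
SFC = 0.050374 * 3600 = 181.35 g/kWh


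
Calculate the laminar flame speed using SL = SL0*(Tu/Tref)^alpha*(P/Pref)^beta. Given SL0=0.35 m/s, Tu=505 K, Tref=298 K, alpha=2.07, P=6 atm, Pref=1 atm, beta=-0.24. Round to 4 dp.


SL = SL0 * (Tu/Tref)^alpha * (P/Pref)^beta
T ratio = 505/298 = 1.69463087
(T ratio)^alpha = 1.69463087^2.07 = 2.979789
(P/Pref)^beta = 6^(-0.24) = 0.650495
SL = 0.35 * 2.979789 * 0.650495 = 0.6784 m/s


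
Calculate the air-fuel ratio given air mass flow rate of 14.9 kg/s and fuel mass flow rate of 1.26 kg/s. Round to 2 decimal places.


AFR = m_air / m_fuel
AFR = 14.9 / 1.26 = 11.83


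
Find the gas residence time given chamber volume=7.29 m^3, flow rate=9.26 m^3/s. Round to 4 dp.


tau = V / Q_flow
tau = 7.29 / 9.26 = 0.7873 s


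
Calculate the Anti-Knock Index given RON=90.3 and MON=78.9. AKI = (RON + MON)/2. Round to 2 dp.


AKI = (RON + MON) / 2
AKI = (90.3 + 78.9) / 2
AKI = 169.2 / 2 = 84.60


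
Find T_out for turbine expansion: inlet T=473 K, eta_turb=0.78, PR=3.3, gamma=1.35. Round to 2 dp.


T_out = T_in * (1 - eta * (1 - PR^(-(gamma-1)/gamma)))
Exponent = -(1.35-1)/1.35 = -0.25925926
PR^exp = 3.3^(-0.25925926) = 0.73378775
Factor = 1 - 0.78*(1 - 0.73378775) = 0.79235445
T_out = 473 * 0.79235445 = 374.78 K


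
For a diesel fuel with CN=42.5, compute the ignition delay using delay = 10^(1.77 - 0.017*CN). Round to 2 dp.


delay = 10^(1.77 - 0.017*CN)
Exponent = 1.77 - 0.017*42.5 = 1.0475
delay = 10^1.0475 = 11.16 ms


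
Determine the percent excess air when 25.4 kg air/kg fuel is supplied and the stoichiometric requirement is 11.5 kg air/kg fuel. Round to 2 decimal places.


Excess air = actual - stoichiometric = 25.4 - 11.5 = 13.90 kg/kg fuel
Excess air % = (excess / stoich) * 100 = (13.90 / 11.5) * 100 = 120.87%


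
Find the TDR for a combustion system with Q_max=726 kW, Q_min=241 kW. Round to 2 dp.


TDR = Q_max / Q_min
TDR = 726 / 241 = 3.01


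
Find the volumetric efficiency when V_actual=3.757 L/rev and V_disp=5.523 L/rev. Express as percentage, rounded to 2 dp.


eta_v = (V_actual / V_disp) * 100
Ratio = 3.757 / 5.523 = 0.6802
eta_v = 0.6802 * 100 = 68.02%


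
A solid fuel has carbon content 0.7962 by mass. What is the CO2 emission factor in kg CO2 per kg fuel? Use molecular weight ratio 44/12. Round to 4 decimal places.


EF = C_frac * (M_CO2 / M_C)
EF = 0.7962 * (44/12)
EF = 0.7962 * 3.666667 = 2.9194 kg_CO2/kg_fuel


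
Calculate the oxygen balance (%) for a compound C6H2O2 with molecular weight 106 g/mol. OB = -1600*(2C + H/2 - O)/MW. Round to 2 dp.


OB = -1600 * (2C + H/2 - O) / MW
Inner = 2*6 + 2/2 - 2 = 11.00
OB = -1600 * 11.00 / 106 = -166.04%


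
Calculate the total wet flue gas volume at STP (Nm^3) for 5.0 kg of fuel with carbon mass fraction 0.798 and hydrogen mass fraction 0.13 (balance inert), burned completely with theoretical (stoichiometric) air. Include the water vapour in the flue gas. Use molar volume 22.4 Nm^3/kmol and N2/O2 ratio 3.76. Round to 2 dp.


Per kg fuel: CO2 = (C/12 kmol)*22.4 = (0.798/12)*22.4 = 1.48960 Nm^3
Per kg fuel: H2O = (H/2 kmol)*22.4 = (0.13/2)*22.4 = 1.45600 Nm^3
O2 needed per kg fuel = C/12 + H/4 = 0.798/12 + 0.13/4 = 0.09900000 kmol
Per kg fuel: N2 = O2*3.76*22.4 = 0.09900000*3.76*22.4 = 8.33818 Nm^3
Total per kg = 1.48960 + 1.45600 + 8.33818 = 11.28378 Nm^3
Total = 11.28378 * 5.0 = 56.42 Nm^3


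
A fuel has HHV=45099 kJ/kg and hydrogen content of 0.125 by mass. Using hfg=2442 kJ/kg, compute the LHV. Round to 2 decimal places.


LHV = HHV - hfg * 9 * H
Water correction = 2442 * 9 * 0.125 = 2747.250 kJ/kg
LHV = 45099 - 2747.250 = 42351.75 kJ/kg


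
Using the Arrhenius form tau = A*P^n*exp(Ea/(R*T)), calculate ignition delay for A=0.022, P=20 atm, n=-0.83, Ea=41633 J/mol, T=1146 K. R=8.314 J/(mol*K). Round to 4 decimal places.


tau = A * P^n * exp(Ea/(R*T))
P^n = 20^(-0.83) = 0.08320417
Ea/(R*T) = 41633/(8.314*1146) = 4.369614
exp(Ea/(R*T)) = 79.013122
tau = 0.022 * 0.08320417 * 79.013122 = 0.1446 ms


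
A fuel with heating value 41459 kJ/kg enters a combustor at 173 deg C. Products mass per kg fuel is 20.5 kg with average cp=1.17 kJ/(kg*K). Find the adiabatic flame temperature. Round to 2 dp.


T_ad = T_in + Hc / (m_p * cp)
Denominator = 20.5 * 1.17 = 23.9850
Temperature rise = 41459 / 23.9850 = 1728.54 K
T_ad = 173 + 1728.54 = 1901.54 deg C


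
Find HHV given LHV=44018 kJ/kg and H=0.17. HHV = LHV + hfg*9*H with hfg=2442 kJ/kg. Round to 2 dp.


HHV = LHV + hfg * 9 * H
Water addition = 2442 * 9 * 0.17 = 3736.260 kJ/kg
HHV = 44018 + 3736.260 = 47754.26 kJ/kg


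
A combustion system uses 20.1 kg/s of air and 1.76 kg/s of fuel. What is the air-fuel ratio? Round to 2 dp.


AFR = m_air / m_fuel
AFR = 20.1 / 1.76 = 11.42


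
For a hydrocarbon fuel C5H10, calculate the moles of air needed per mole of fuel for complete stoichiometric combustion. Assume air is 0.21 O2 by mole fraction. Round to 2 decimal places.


Balanced combustion: C5H10 + 7.5 O2 -> 5 CO2 + 5 H2O
O2 needed = C + H/4 = 5 + 10/4 = 7.50 moles
Air moles = O2 / 0.21 = 7.50 / 0.21 = 35.71 moles air


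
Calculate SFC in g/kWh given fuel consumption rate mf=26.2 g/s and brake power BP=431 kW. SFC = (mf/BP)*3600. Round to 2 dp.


SFC = (mf / BP) * 3600
Rate = 26.2 / 431 = 0.060789 g/(s*kW)
SFC = 0.060789 * 3600 = 218.84 g/kWh


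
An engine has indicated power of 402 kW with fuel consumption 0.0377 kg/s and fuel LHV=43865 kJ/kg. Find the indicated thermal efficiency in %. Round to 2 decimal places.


eta_ith = (IP / (mf * LHV)) * 100
Denominator = 0.0377 * 43865 = 1653.7105 kW
eta_ith = (402 / 1653.7105) * 100 = 24.31%


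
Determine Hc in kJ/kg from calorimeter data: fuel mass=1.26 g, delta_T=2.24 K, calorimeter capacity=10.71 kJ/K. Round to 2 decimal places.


Hc = C_cal * delta_T / m_fuel
Q_released = 10.71 * 2.24 = 23.9904 kJ
m_fuel = 1.26 g = 1.26/1000 kg = 0.001260 kg
Hc = 23.9904 / 0.001260 = 19040.00 kJ/kg


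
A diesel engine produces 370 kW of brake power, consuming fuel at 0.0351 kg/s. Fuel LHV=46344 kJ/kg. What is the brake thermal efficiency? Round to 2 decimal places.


eta_BTE = (BP / (mf * LHV)) * 100
Denominator = 0.0351 * 46344 = 1626.6744 kW
eta_BTE = (370 / 1626.6744) * 100 = 22.75%


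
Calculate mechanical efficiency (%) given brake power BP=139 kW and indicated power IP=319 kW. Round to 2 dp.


eta_mech = (BP / IP) * 100
Ratio = 139 / 319 = 0.4357
eta_mech = 0.4357 * 100 = 43.57%


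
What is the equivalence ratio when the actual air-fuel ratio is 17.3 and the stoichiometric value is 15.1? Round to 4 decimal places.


phi = AFR_stoich / AFR_actual
phi = 15.1 / 17.3 = 0.8728


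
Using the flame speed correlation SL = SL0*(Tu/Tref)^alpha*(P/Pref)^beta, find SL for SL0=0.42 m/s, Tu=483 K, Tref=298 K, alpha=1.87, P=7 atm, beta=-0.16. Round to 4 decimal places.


SL = SL0 * (Tu/Tref)^alpha * (P/Pref)^beta
T ratio = 483/298 = 1.62080537
(T ratio)^alpha = 1.62080537^1.87 = 2.467157
(P/Pref)^beta = 7^(-0.16) = 0.732461
SL = 0.42 * 2.467157 * 0.732461 = 0.7590 m/s


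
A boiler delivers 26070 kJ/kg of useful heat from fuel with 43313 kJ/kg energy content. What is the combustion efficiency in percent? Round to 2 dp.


Efficiency = (Q_useful / Q_fuel) * 100
Efficiency = (26070 / 43313) * 100
Efficiency = 0.6019 * 100 = 60.19%


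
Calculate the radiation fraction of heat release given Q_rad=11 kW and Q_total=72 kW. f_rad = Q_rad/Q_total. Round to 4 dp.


f_rad = Q_rad / Q_total
f_rad = 11 / 72 = 0.1528


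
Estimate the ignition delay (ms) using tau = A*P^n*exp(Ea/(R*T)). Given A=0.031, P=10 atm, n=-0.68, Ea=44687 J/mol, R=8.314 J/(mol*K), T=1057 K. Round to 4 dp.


tau = A * P^n * exp(Ea/(R*T))
P^n = 10^(-0.68) = 0.20892961
Ea/(R*T) = 44687/(8.314*1057) = 5.085061
exp(Ea/(R*T)) = 161.589844
tau = 0.031 * 0.20892961 * 161.589844 = 1.0466 ms


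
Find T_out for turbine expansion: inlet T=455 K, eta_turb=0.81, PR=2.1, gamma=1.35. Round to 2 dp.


T_out = T_in * (1 - eta * (1 - PR^(-(gamma-1)/gamma)))
Exponent = -(1.35-1)/1.35 = -0.25925926
PR^exp = 2.1^(-0.25925926) = 0.82501466
Factor = 1 - 0.81*(1 - 0.82501466) = 0.85826187
T_out = 455 * 0.85826187 = 390.51 K


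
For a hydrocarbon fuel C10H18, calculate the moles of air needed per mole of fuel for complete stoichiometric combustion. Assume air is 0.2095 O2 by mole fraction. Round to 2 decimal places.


Balanced combustion: C10H18 + 14.5 O2 -> 10 CO2 + 9 H2O
O2 needed = C + H/4 = 10 + 18/4 = 14.50 moles
Air moles = O2 / 0.2095 = 14.50 / 0.2095 = 69.21 moles air


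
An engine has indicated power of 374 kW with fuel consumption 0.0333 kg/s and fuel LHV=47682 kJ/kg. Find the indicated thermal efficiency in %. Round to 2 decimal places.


eta_ith = (IP / (mf * LHV)) * 100
Denominator = 0.0333 * 47682 = 1587.8106 kW
eta_ith = (374 / 1587.8106) * 100 = 23.55%
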